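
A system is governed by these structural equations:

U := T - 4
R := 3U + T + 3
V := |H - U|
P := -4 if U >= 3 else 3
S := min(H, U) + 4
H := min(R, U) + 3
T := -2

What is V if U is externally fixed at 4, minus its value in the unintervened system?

-5

Under do(U=4), the mechanism U := T - 4 is discarded; U is fixed at 4.
R = 3U + T + 3  [with U=4, T=-2]  = 13
H = min(R, U) + 3  [with R=13, U=4]  = 7
V = |H - U|  [with H=7, U=4]  = 3
Without intervention: U = T - 4  [with T=-2]  = -6; R = 3U + T + 3  [with U=-6, T=-2]  = -17; H = min(R, U) + 3  [with R=-17, U=-6]  = -14; V = |H - U|  [with H=-14, U=-6]  = 8.
Change = 3 − 8 = -5.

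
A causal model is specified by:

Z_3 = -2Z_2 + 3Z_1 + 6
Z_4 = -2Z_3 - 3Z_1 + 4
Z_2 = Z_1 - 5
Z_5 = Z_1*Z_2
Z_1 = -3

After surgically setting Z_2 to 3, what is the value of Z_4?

31

Under do(Z_2=3), the mechanism Z_2 = Z_1 - 5 is discarded; Z_2 is fixed at 3.
Z_3 = -2Z_2 + 3Z_1 + 6  [with Z_2=3, Z_1=-3]  = -9
Z_4 = -2Z_3 - 3Z_1 + 4  [with Z_3=-9, Z_1=-3]  = 31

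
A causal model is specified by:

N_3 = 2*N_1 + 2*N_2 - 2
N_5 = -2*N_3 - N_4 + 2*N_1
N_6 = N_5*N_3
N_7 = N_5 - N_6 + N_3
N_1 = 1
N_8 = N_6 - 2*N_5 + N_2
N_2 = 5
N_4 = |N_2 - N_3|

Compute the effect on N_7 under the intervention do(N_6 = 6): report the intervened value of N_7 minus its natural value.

Intervening sets N_6 = 6 and removes its equation (N_6 = N_5*N_3).
N_3 = 2*N_1 + 2*N_2 - 2  [with N_1=1, N_2=5]  = 10
N_4 = |N_2 - N_3|  [with N_2=5, N_3=10]  = 5
N_5 = -2*N_3 - N_4 + 2*N_1  [with N_3=10, N_4=5, N_1=1]  = -23
N_7 = N_5 - N_6 + N_3  [with N_5=-23, N_6=6, N_3=10]  = -19
Without intervention: N_3 = 2*N_1 + 2*N_2 - 2  [with N_1=1, N_2=5]  = 10; N_4 = |N_2 - N_3|  [with N_2=5, N_3=10]  = 5; N_5 = -2*N_3 - N_4 + 2*N_1  [with N_3=10, N_4=5, N_1=1]  = -23; N_6 = N_5*N_3  [with N_5=-23, N_3=10]  = -230; N_7 = N_5 - N_6 + N_3  [with N_5=-23, N_6=-230, N_3=10]  = 217.
Change = -19 − 217 = -236.

-236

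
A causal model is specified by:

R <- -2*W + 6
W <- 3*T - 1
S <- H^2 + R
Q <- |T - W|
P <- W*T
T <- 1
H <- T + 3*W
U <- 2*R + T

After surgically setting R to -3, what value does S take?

46

do(R=-3) replaces the equation R <- -2*W + 6 with the constant R = -3.
W = 3*T - 1  [with T=1]  = 2
H = T + 3*W  [with T=1, W=2]  = 7
S = H^2 + R  [with H=7, R=-3]  = 46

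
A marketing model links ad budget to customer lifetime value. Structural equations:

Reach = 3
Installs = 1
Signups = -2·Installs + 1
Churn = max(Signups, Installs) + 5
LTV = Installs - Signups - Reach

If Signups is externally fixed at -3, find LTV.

1

do(Signups=-3) replaces the equation Signups = -2·Installs + 1 with the constant Signups = -3.
LTV = Installs - Signups - Reach  [with Installs=1, Signups=-3, Reach=3]  = 1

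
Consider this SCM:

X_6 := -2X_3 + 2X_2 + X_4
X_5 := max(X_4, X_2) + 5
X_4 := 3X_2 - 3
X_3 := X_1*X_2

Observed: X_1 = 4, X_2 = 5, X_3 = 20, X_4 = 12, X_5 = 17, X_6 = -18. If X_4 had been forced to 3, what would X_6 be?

Under do(X_4=3), the mechanism X_4 := 3X_2 - 3 is discarded; X_4 is fixed at 3.
X_3 = X_1*X_2  [with X_1=4, X_2=5]  = 20
X_6 = -2X_3 + 2X_2 + X_4  [with X_3=20, X_2=5, X_4=3]  = -27

-27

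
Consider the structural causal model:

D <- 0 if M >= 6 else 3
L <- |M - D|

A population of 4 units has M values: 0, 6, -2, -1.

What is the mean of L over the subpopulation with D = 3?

Conditioning on D=3 selects the 3 unit(s) with M ∈ {0, -2, -1}. Their L values: 3, 5, 4. Mean = 4.

4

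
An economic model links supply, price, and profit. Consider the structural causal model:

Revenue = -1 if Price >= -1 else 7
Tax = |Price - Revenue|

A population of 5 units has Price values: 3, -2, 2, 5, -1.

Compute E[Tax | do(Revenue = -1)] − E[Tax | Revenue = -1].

do(Revenue=-1) breaks Revenue's dependence on Price. With Revenue=-1 fixed, Tax across the units is 4, 1, 3, 6, 0, mean 2.8.
Observing Revenue=-1 restricts to units where Revenue's equation naturally yields -1: Price ∈ {3, 2, 5, -1}. In that subpopulation Tax = 4, 3, 6, 0, mean 3.25.
Difference = 2.8 − 3.25 = -0.45.

-0.45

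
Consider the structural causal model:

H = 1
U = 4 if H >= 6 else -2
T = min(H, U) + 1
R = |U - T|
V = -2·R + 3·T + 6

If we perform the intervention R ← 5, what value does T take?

-1

Under do(R=5), the mechanism R = |U - T| is discarded; R is fixed at 5.
Since T is not a descendant of the intervened variable, it is unaffected.
U = 4 if H >= 6 else -2  [with H=1]  = -2
T = min(H, U) + 1  [with H=1, U=-2]  = -1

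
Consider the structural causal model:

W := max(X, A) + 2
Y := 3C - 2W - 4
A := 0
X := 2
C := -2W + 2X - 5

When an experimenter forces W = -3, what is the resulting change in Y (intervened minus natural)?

do(W=-3) replaces the equation W := max(X, A) + 2 with the constant W = -3.
C = -2W + 2X - 5  [with W=-3, X=2]  = 5
Y = 3C - 2W - 4  [with C=5, W=-3]  = 17
Without intervention: W = max(X, A) + 2  [with X=2, A=0]  = 4; C = -2W + 2X - 5  [with W=4, X=2]  = -9; Y = 3C - 2W - 4  [with C=-9, W=4]  = -39.
Change = 17 − (-39) = 56.

56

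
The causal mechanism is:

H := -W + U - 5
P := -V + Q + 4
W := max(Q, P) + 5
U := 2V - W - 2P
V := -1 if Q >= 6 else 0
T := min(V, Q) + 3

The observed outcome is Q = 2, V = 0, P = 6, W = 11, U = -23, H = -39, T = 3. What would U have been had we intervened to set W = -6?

-6

Intervening sets W = -6 and removes its equation (W := max(Q, P) + 5).
V = -1 if Q >= 6 else 0  [with Q=2]  = 0
P = -V + Q + 4  [with V=0, Q=2]  = 6
U = 2V - W - 2P  [with V=0, W=-6, P=6]  = -6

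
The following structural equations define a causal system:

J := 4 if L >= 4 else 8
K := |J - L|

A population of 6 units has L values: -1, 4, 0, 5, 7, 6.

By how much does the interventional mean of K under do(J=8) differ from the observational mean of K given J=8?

-4

Every unit gets J=8 under the intervention. K values become 9, 4, 8, 3, 1, 2; E[K|do(J=8)] = 4.5.
Conditioning on J=8 selects the 2 unit(s) with L ∈ {-1, 0}. Their K values: 9, 8. Mean = 8.5.
Difference = 4.5 − 8.5 = -4.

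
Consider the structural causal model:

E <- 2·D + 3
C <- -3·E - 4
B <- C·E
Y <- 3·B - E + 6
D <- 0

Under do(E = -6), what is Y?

do(E=-6) replaces the equation E <- 2·D + 3 with the constant E = -6.
C = -3·E - 4  [with E=-6]  = 14
B = C·E  [with C=14, E=-6]  = -84
Y = 3·B - E + 6  [with B=-84, E=-6]  = -240

-240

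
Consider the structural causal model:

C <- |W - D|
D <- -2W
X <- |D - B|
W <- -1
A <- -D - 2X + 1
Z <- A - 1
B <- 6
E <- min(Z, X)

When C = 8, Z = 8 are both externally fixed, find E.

4

Setting C = 8, Z = 8 by intervention discards those variables' equations.
D = -2W  [with W=-1]  = 2
X = |D - B|  [with D=2, B=6]  = 4
E = min(Z, X)  [with Z=8, X=4]  = 4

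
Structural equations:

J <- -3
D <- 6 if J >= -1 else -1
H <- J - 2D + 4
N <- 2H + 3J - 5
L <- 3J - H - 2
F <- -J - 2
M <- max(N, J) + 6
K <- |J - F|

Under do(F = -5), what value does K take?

2

Intervening sets F = -5 and removes its equation (F <- -J - 2).
K = |J - F|  [with J=-3, F=-5]  = 2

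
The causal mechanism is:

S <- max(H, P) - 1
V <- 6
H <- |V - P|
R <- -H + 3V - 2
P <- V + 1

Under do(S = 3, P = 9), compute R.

Setting S = 3, P = 9 by intervention discards those variables' equations.
H = |V - P|  [with V=6, P=9]  = 3
R = -H + 3V - 2  [with H=3, V=6]  = 13

13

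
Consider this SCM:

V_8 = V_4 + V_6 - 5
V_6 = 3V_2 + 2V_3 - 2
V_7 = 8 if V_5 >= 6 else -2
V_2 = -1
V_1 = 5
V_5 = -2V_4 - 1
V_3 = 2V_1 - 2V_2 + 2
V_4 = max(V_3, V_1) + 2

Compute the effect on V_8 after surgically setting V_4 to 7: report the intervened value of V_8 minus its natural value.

do(V_4=7) replaces the equation V_4 = max(V_3, V_1) + 2 with the constant V_4 = 7.
V_3 = 2V_1 - 2V_2 + 2  [with V_1=5, V_2=-1]  = 14
V_6 = 3V_2 + 2V_3 - 2  [with V_2=-1, V_3=14]  = 23
V_8 = V_4 + V_6 - 5  [with V_4=7, V_6=23]  = 25
Without intervention: V_3 = 2V_1 - 2V_2 + 2  [with V_1=5, V_2=-1]  = 14; V_4 = max(V_3, V_1) + 2  [with V_3=14, V_1=5]  = 16; V_6 = 3V_2 + 2V_3 - 2  [with V_2=-1, V_3=14]  = 23; V_8 = V_4 + V_6 - 5  [with V_4=16, V_6=23]  = 34.
Change = 25 − 34 = -9.

-9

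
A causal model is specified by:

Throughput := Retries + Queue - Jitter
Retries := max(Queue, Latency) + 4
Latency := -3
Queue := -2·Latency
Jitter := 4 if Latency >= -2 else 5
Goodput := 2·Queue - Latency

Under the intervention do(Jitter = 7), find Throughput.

9

Intervening sets Jitter = 7 and removes its equation (Jitter := 4 if Latency >= -2 else 5).
Queue = -2·Latency  [with Latency=-3]  = 6
Retries = max(Queue, Latency) + 4  [with Queue=6, Latency=-3]  = 10
Throughput = Retries + Queue - Jitter  [with Retries=10, Queue=6, Jitter=7]  = 9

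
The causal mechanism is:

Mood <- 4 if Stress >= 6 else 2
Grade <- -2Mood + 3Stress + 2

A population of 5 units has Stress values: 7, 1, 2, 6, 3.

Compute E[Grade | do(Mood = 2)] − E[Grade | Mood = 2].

Under do(Mood=2), Mood's equation is replaced by Mood=2 for every unit. Per-unit Grade: 19, 1, 4, 16, 7. Mean = 9.4.
Conditioning on Mood=2 selects the 3 unit(s) with Stress ∈ {1, 2, 3}. Their Grade values: 1, 4, 7. Mean = 4.
Difference = 9.4 − 4 = 5.4.

5.4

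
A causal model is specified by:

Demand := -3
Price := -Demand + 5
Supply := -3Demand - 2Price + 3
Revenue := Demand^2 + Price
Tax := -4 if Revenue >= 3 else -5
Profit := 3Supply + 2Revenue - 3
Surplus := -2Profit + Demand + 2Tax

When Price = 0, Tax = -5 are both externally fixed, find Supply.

12

Under do(Price = 0, Tax = -5), each intervened variable's structural equation is replaced by its fixed value.
Supply = -3Demand - 2Price + 3  [with Demand=-3, Price=0]  = 12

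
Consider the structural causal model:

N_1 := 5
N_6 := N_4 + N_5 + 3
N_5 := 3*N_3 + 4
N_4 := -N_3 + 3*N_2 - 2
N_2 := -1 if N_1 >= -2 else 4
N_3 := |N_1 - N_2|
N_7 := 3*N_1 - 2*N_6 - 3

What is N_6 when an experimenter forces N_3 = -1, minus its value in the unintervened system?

-14

The intervention breaks the incoming arrows to N_3: N_3 := |N_1 - N_2| no longer applies, and N_3 = -1.
N_2 = -1 if N_1 >= -2 else 4  [with N_1=5]  = -1
N_4 = -N_3 + 3*N_2 - 2  [with N_3=-1, N_2=-1]  = -4
N_5 = 3*N_3 + 4  [with N_3=-1]  = 1
N_6 = N_4 + N_5 + 3  [with N_4=-4, N_5=1]  = 0
Without intervention: N_2 = -1 if N_1 >= -2 else 4  [with N_1=5]  = -1; N_3 = |N_1 - N_2|  [with N_1=5, N_2=-1]  = 6; N_4 = -N_3 + 3*N_2 - 2  [with N_3=6, N_2=-1]  = -11; N_5 = 3*N_3 + 4  [with N_3=6]  = 22; N_6 = N_4 + N_5 + 3  [with N_4=-11, N_5=22]  = 14.
Change = 0 − 14 = -14.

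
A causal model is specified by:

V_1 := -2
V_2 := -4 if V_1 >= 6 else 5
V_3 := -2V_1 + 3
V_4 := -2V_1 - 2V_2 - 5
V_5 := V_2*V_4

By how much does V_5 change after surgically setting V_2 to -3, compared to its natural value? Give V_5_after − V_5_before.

do(V_2=-3) replaces the equation V_2 := -4 if V_1 >= 6 else 5 with the constant V_2 = -3.
V_4 = -2V_1 - 2V_2 - 5  [with V_1=-2, V_2=-3]  = 5
V_5 = V_2*V_4  [with V_2=-3, V_4=5]  = -15
Without intervention: V_2 = -4 if V_1 >= 6 else 5  [with V_1=-2]  = 5; V_4 = -2V_1 - 2V_2 - 5  [with V_1=-2, V_2=5]  = -11; V_5 = V_2*V_4  [with V_2=5, V_4=-11]  = -55.
Change = -15 − (-55) = 40.

40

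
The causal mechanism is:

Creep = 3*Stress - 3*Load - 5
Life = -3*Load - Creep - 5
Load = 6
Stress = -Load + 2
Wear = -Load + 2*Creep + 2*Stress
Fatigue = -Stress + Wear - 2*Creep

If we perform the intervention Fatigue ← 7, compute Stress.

Under do(Fatigue=7), the mechanism Fatigue = -Stress + Wear - 2*Creep is discarded; Fatigue is fixed at 7.
No directed path runs from Fatigue to Stress, so Stress keeps its natural value.
Stress = -Load + 2  [with Load=6]  = -4

-4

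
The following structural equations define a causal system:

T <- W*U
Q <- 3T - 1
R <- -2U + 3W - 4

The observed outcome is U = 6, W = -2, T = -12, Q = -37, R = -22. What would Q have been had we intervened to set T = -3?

The intervention breaks the incoming arrows to T: T <- W*U no longer applies, and T = -3.
Q = 3T - 1  [with T=-3]  = -10

-10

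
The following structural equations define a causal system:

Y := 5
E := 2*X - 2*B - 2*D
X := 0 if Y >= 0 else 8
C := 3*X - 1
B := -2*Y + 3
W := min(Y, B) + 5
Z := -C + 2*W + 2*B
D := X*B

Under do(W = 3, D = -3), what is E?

20

Under do(W = 3, D = -3), each intervened variable's structural equation is replaced by its fixed value.
B = -2*Y + 3  [with Y=5]  = -7
X = 0 if Y >= 0 else 8  [with Y=5]  = 0
E = 2*X - 2*B - 2*D  [with X=0, B=-7, D=-3]  = 20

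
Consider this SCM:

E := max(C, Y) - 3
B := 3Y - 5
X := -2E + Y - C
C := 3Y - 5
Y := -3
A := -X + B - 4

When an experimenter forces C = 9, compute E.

6

The intervention breaks the incoming arrows to C: C := 3Y - 5 no longer applies, and C = 9.
E = max(C, Y) - 3  [with C=9, Y=-3]  = 6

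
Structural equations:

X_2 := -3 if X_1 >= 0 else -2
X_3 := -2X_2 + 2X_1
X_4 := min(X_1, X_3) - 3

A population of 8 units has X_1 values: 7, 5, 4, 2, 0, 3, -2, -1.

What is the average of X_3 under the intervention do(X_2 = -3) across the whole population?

10.5

Every unit gets X_2=-3 under the intervention. X_3 values become 20, 16, 14, 10, 6, 12, 2, 4; E[X_3|do(X_2=-3)] = 10.5.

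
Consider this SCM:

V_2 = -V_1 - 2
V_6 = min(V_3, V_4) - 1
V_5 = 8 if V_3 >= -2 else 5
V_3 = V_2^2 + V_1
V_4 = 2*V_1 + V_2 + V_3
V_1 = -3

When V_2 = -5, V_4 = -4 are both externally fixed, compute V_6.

-5

The joint intervention fixes V_2 = -5, V_4 = -4, removing each variable's own equation.
V_3 = V_2^2 + V_1  [with V_2=-5, V_1=-3]  = 22
V_6 = min(V_3, V_4) - 1  [with V_3=22, V_4=-4]  = -5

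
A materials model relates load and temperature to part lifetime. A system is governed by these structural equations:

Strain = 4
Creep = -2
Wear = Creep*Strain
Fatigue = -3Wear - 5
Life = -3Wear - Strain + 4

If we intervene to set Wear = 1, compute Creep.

Under do(Wear=1), the mechanism Wear = Creep*Strain is discarded; Wear is fixed at 1.
Since Creep is not a descendant of the intervened variable, it is unaffected.

-2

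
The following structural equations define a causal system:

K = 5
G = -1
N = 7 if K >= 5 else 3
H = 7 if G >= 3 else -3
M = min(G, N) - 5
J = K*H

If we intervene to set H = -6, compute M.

-6

Intervening sets H = -6 and removes its equation (H = 7 if G >= 3 else -3).
No directed path runs from H to M, so M keeps its natural value.
N = 7 if K >= 5 else 3  [with K=5]  = 7
M = min(G, N) - 5  [with G=-1, N=7]  = -6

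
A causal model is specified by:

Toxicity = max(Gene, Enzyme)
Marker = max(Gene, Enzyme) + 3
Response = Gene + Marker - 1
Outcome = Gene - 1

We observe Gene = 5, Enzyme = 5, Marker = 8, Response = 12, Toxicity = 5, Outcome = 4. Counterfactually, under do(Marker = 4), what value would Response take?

8

The intervention breaks the incoming arrows to Marker: Marker = max(Gene, Enzyme) + 3 no longer applies, and Marker = 4.
Response = Gene + Marker - 1  [with Gene=5, Marker=4]  = 8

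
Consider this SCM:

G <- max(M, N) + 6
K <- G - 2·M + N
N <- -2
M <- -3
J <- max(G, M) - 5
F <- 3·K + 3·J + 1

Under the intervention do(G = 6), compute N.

-2

Under do(G=6), the mechanism G <- max(M, N) + 6 is discarded; G is fixed at 6.
Since N is not a descendant of the intervened variable, it is unaffected.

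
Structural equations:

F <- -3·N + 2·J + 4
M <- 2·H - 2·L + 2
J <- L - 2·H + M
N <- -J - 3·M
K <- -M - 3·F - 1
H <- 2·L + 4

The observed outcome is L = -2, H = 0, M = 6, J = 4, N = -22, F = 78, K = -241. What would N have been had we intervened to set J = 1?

-19

Intervening sets J = 1 and removes its equation (J <- L - 2·H + M).
H = 2·L + 4  [with L=-2]  = 0
M = 2·H - 2·L + 2  [with H=0, L=-2]  = 6
N = -J - 3·M  [with J=1, M=6]  = -19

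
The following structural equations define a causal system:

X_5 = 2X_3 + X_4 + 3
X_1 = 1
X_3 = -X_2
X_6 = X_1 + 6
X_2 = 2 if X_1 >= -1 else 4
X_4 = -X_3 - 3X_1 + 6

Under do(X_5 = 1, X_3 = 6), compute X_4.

-3

Under do(X_5 = 1, X_3 = 6), each intervened variable's structural equation is replaced by its fixed value.
X_4 = -X_3 - 3X_1 + 6  [with X_3=6, X_1=1]  = -3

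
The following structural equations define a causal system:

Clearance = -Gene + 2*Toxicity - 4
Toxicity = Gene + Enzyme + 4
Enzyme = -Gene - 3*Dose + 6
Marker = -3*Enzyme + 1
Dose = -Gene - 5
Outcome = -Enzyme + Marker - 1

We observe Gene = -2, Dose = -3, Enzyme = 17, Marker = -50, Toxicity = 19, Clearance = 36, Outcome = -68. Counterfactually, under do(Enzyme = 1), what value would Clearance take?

4

The intervention breaks the incoming arrows to Enzyme: Enzyme = -Gene - 3*Dose + 6 no longer applies, and Enzyme = 1.
Toxicity = Gene + Enzyme + 4  [with Gene=-2, Enzyme=1]  = 3
Clearance = -Gene + 2*Toxicity - 4  [with Gene=-2, Toxicity=3]  = 4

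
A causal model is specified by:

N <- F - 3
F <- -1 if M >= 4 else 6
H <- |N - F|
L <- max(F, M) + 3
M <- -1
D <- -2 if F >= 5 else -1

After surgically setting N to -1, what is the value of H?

7

The intervention breaks the incoming arrows to N: N <- F - 3 no longer applies, and N = -1.
F = -1 if M >= 4 else 6  [with M=-1]  = 6
H = |N - F|  [with N=-1, F=6]  = 7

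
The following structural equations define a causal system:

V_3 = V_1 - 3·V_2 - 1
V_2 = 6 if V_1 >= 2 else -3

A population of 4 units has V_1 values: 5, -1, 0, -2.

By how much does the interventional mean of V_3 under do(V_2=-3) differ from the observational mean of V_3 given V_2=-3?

1.5

do(V_2=-3) breaks V_2's dependence on V_1. With V_2=-3 fixed, V_3 across the units is 13, 7, 8, 6, mean 8.5.
E[V_3|V_2=-3] averages over only the 3 units with V_2=-3 (V_1 = -1, 0, -2): V_3 = 7, 8, 6, mean 7.
Difference = 8.5 − 7 = 1.5.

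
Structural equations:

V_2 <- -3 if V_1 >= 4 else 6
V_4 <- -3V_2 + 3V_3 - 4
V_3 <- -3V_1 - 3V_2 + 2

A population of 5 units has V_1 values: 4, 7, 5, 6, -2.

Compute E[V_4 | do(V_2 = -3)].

Every unit gets V_2=-3 under the intervention. V_4 values become 2, -25, -7, -16, 56; E[V_4|do(V_2=-3)] = 2.

2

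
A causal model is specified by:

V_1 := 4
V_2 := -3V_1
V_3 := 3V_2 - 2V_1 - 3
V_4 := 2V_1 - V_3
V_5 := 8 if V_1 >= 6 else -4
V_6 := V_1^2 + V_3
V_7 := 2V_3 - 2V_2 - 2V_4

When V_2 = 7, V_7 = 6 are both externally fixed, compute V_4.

-2

Under do(V_2 = 7, V_7 = 6), each intervened variable's structural equation is replaced by its fixed value.
V_3 = 3V_2 - 2V_1 - 3  [with V_2=7, V_1=4]  = 10
V_4 = 2V_1 - V_3  [with V_1=4, V_3=10]  = -2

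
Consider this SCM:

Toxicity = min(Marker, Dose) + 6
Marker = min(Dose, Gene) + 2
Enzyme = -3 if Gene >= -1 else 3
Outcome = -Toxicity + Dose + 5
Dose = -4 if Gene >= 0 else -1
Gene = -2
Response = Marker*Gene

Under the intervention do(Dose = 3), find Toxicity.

6

Under do(Dose=3), the mechanism Dose = -4 if Gene >= 0 else -1 is discarded; Dose is fixed at 3.
Marker = min(Dose, Gene) + 2  [with Dose=3, Gene=-2]  = 0
Toxicity = min(Marker, Dose) + 6  [with Marker=0, Dose=3]  = 6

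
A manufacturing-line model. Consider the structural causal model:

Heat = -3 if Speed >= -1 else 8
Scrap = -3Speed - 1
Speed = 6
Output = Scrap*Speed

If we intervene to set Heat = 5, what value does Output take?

Under do(Heat=5), the mechanism Heat = -3 if Speed >= -1 else 8 is discarded; Heat is fixed at 5.
Since Output is not a descendant of the intervened variable, it is unaffected.
Scrap = -3Speed - 1  [with Speed=6]  = -19
Output = Scrap*Speed  [with Scrap=-19, Speed=6]  = -114

-114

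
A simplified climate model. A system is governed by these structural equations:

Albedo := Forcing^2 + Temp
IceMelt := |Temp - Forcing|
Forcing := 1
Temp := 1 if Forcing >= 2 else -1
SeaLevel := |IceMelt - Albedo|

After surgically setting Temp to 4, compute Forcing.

1

Under do(Temp=4), the mechanism Temp := 1 if Forcing >= 2 else -1 is discarded; Temp is fixed at 4.
Forcing is not downstream of the intervention, so its value is determined by the original equations.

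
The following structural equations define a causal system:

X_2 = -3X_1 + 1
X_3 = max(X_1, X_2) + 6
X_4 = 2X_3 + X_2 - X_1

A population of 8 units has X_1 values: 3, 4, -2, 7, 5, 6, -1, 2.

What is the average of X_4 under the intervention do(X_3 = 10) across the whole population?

9

Every unit gets X_3=10 under the intervention. X_4 values become 9, 5, 29, -7, 1, -3, 25, 13; E[X_4|do(X_3=10)] = 9.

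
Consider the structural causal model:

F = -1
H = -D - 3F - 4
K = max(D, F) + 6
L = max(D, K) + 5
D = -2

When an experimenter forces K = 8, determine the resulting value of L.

13

do(K=8) replaces the equation K = max(D, F) + 6 with the constant K = 8.
L = max(D, K) + 5  [with D=-2, K=8]  = 13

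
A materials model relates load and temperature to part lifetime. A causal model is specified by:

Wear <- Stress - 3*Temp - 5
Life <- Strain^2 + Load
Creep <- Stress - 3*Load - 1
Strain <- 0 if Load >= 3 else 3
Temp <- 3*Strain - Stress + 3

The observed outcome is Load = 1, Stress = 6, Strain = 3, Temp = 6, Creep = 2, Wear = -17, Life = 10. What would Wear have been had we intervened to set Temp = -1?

Under do(Temp=-1), the mechanism Temp <- 3*Strain - Stress + 3 is discarded; Temp is fixed at -1.
Wear = Stress - 3*Temp - 5  [with Stress=6, Temp=-1]  = 4

4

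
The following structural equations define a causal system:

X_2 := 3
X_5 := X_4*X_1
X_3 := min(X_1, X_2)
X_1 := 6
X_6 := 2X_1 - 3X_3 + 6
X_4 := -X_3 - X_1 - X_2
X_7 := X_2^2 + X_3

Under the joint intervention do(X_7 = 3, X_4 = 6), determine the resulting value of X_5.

36

Under do(X_7 = 3, X_4 = 6), each intervened variable's structural equation is replaced by its fixed value.
X_5 = X_4*X_1  [with X_4=6, X_1=6]  = 36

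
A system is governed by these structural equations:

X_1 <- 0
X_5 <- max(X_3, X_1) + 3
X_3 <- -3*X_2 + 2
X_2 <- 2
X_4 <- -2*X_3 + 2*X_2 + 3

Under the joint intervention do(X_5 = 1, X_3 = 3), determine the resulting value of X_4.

1

Under do(X_5 = 1, X_3 = 3), each intervened variable's structural equation is replaced by its fixed value.
X_4 = -2*X_3 + 2*X_2 + 3  [with X_3=3, X_2=2]  = 1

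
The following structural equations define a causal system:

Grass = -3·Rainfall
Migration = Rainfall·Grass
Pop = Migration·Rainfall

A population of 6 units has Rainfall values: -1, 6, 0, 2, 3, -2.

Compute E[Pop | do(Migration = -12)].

-16

Every unit gets Migration=-12 under the intervention. Pop values become 12, -72, 0, -24, -36, 24; E[Pop|do(Migration=-12)] = -16.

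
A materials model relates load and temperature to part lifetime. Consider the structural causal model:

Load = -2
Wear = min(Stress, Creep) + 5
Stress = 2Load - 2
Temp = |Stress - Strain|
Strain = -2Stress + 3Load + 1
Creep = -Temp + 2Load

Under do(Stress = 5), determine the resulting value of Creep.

-24

do(Stress=5) replaces the equation Stress = 2Load - 2 with the constant Stress = 5.
Strain = -2Stress + 3Load + 1  [with Stress=5, Load=-2]  = -15
Temp = |Stress - Strain|  [with Stress=5, Strain=-15]  = 20
Creep = -Temp + 2Load  [with Temp=20, Load=-2]  = -24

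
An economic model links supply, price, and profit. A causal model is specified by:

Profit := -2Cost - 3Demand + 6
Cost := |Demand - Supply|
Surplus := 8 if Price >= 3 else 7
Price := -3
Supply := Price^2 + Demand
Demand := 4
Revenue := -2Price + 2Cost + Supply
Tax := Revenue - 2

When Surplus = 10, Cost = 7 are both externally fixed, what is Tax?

The joint intervention fixes Surplus = 10, Cost = 7, removing each variable's own equation.
Supply = Price^2 + Demand  [with Price=-3, Demand=4]  = 13
Revenue = -2Price + 2Cost + Supply  [with Price=-3, Cost=7, Supply=13]  = 33
Tax = Revenue - 2  [with Revenue=33]  = 31

31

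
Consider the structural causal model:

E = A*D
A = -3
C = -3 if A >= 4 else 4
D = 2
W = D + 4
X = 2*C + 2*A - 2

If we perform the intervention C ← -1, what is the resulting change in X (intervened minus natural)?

-10

The intervention breaks the incoming arrows to C: C = -3 if A >= 4 else 4 no longer applies, and C = -1.
X = 2*C + 2*A - 2  [with C=-1, A=-3]  = -10
Without intervention: C = -3 if A >= 4 else 4  [with A=-3]  = 4; X = 2*C + 2*A - 2  [with C=4, A=-3]  = 0.
Change = -10 − 0 = -10.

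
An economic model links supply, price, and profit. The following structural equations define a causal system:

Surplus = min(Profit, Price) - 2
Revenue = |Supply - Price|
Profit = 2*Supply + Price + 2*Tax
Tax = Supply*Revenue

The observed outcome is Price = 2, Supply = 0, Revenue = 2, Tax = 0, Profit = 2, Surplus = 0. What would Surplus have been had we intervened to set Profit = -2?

The intervention breaks the incoming arrows to Profit: Profit = 2*Supply + Price + 2*Tax no longer applies, and Profit = -2.
Surplus = min(Profit, Price) - 2  [with Profit=-2, Price=2]  = -4

-4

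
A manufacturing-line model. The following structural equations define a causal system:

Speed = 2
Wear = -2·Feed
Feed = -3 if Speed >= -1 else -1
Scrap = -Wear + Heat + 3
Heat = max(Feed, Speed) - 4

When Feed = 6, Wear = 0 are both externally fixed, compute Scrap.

Setting Feed = 6, Wear = 0 by intervention discards those variables' equations.
Heat = max(Feed, Speed) - 4  [with Feed=6, Speed=2]  = 2
Scrap = -Wear + Heat + 3  [with Wear=0, Heat=2]  = 5

5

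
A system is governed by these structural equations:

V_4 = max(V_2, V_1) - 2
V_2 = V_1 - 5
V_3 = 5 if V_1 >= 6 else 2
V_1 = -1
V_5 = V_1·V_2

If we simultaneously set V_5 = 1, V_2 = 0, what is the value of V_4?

-2

Setting V_5 = 1, V_2 = 0 by intervention discards those variables' equations.
V_4 = max(V_2, V_1) - 2  [with V_2=0, V_1=-1]  = -2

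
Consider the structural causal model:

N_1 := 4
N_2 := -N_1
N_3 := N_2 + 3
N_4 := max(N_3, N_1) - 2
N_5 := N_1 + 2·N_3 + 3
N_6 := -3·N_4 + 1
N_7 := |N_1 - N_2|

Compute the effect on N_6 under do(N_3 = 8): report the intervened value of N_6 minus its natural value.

The intervention breaks the incoming arrows to N_3: N_3 := N_2 + 3 no longer applies, and N_3 = 8.
N_4 = max(N_3, N_1) - 2  [with N_3=8, N_1=4]  = 6
N_6 = -3·N_4 + 1  [with N_4=6]  = -17
Without intervention: N_2 = -N_1  [with N_1=4]  = -4; N_3 = N_2 + 3  [with N_2=-4]  = -1; N_4 = max(N_3, N_1) - 2  [with N_3=-1, N_1=4]  = 2; N_6 = -3·N_4 + 1  [with N_4=2]  = -5.
Change = -17 − (-5) = -12.

-12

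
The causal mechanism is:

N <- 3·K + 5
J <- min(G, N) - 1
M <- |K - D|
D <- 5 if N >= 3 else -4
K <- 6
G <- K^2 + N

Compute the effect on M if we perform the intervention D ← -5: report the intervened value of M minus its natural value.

10

Under do(D=-5), the mechanism D <- 5 if N >= 3 else -4 is discarded; D is fixed at -5.
M = |K - D|  [with K=6, D=-5]  = 11
Without intervention: N = 3·K + 5  [with K=6]  = 23; D = 5 if N >= 3 else -4  [with N=23]  = 5; M = |K - D|  [with K=6, D=5]  = 1.
Change = 11 − 1 = 10.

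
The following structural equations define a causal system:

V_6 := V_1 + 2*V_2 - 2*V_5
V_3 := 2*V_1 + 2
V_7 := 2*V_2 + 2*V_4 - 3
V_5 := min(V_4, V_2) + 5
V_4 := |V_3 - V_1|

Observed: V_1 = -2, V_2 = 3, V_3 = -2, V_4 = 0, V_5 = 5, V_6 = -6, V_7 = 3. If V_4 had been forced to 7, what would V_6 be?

Under do(V_4=7), the mechanism V_4 := |V_3 - V_1| is discarded; V_4 is fixed at 7.
V_5 = min(V_4, V_2) + 5  [with V_4=7, V_2=3]  = 8
V_6 = V_1 + 2*V_2 - 2*V_5  [with V_1=-2, V_2=3, V_5=8]  = -12

-12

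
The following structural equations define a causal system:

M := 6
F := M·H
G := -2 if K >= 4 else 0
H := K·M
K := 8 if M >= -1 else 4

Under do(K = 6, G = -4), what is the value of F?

216

Setting K = 6, G = -4 by intervention discards those variables' equations.
H = K·M  [with K=6, M=6]  = 36
F = M·H  [with M=6, H=36]  = 216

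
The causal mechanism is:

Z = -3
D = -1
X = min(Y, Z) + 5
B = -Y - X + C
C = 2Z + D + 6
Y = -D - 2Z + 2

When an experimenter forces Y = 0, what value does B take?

-3

The intervention breaks the incoming arrows to Y: Y = -D - 2Z + 2 no longer applies, and Y = 0.
X = min(Y, Z) + 5  [with Y=0, Z=-3]  = 2
C = 2Z + D + 6  [with Z=-3, D=-1]  = -1
B = -Y - X + C  [with Y=0, X=2, C=-1]  = -3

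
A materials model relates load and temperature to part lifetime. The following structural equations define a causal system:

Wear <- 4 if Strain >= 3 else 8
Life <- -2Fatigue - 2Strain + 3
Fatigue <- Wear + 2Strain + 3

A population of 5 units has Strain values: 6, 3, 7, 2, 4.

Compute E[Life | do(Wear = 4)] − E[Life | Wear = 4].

Every unit gets Wear=4 under the intervention. Life values become -47, -29, -53, -23, -35; E[Life|do(Wear=4)] = -37.4.
E[Life|Wear=4] averages over only the 4 units with Wear=4 (Strain = 6, 3, 7, 4): Life = -47, -29, -53, -35, mean -41.
Difference = -37.4 − (-41) = 3.6.

3.6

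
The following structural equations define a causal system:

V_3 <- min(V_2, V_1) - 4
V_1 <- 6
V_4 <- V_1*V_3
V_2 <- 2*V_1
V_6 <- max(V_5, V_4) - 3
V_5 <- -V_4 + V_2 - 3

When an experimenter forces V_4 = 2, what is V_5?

7

Intervening sets V_4 = 2 and removes its equation (V_4 <- V_1*V_3).
V_2 = 2*V_1  [with V_1=6]  = 12
V_5 = -V_4 + V_2 - 3  [with V_4=2, V_2=12]  = 7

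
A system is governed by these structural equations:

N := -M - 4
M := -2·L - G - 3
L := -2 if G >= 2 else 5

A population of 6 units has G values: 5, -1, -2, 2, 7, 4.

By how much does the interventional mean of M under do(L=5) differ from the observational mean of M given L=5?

The intervention sets L=5 in all 6 units regardless of G. Recomputing M per unit gives -18, -12, -11, -15, -20, -17; average -15.5.
Observing L=5 restricts to units where L's equation naturally yields 5: G ∈ {-1, -2}. In that subpopulation M = -12, -11, mean -11.5.
Difference = -15.5 − (-11.5) = -4.

-4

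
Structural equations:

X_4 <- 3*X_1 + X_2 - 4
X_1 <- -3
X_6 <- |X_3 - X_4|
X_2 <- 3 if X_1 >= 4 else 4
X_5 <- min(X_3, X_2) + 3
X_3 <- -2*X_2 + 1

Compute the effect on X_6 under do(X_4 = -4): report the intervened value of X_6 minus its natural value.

Under do(X_4=-4), the mechanism X_4 <- 3*X_1 + X_2 - 4 is discarded; X_4 is fixed at -4.
X_2 = 3 if X_1 >= 4 else 4  [with X_1=-3]  = 4
X_3 = -2*X_2 + 1  [with X_2=4]  = -7
X_6 = |X_3 - X_4|  [with X_3=-7, X_4=-4]  = 3
Without intervention: X_2 = 3 if X_1 >= 4 else 4  [with X_1=-3]  = 4; X_3 = -2*X_2 + 1  [with X_2=4]  = -7; X_4 = 3*X_1 + X_2 - 4  [with X_1=-3, X_2=4]  = -9; X_6 = |X_3 - X_4|  [with X_3=-7, X_4=-9]  = 2.
Change = 3 − 2 = 1.

1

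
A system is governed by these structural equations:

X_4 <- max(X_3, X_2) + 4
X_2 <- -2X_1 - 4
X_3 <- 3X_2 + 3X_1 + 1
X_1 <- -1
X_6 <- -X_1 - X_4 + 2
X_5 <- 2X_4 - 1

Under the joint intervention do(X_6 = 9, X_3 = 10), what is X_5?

Under do(X_6 = 9, X_3 = 10), each intervened variable's structural equation is replaced by its fixed value.
X_2 = -2X_1 - 4  [with X_1=-1]  = -2
X_4 = max(X_3, X_2) + 4  [with X_3=10, X_2=-2]  = 14
X_5 = 2X_4 - 1  [with X_4=14]  = 27

27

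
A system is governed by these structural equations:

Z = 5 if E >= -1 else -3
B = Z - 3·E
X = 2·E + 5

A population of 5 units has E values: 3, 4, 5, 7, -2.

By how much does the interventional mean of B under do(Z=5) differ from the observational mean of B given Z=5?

Under do(Z=5), Z's equation is replaced by Z=5 for every unit. Per-unit B: -4, -7, -10, -16, 11. Mean = -5.2.
E[B|Z=5] averages over only the 4 units with Z=5 (E = 3, 4, 5, 7): B = -4, -7, -10, -16, mean -9.25.
Difference = -5.2 − (-9.25) = 4.05.

4.05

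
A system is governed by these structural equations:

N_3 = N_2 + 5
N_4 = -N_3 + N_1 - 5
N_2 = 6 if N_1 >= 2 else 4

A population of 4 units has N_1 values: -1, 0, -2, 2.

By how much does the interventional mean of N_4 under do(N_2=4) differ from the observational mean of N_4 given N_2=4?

0.75

Under do(N_2=4), N_2's equation is replaced by N_2=4 for every unit. Per-unit N_4: -15, -14, -16, -12. Mean = -14.25.
Conditioning on N_2=4 selects the 3 unit(s) with N_1 ∈ {-1, 0, -2}. Their N_4 values: -15, -14, -16. Mean = -15.
Difference = -14.25 − (-15) = 0.75.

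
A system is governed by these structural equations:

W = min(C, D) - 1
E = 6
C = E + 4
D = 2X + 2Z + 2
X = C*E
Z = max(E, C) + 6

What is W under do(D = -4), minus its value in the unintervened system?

-14

The intervention breaks the incoming arrows to D: D = 2X + 2Z + 2 no longer applies, and D = -4.
C = E + 4  [with E=6]  = 10
W = min(C, D) - 1  [with C=10, D=-4]  = -5
Without intervention: C = E + 4  [with E=6]  = 10; Z = max(E, C) + 6  [with E=6, C=10]  = 16; X = C*E  [with C=10, E=6]  = 60; D = 2X + 2Z + 2  [with X=60, Z=16]  = 154; W = min(C, D) - 1  [with C=10, D=154]  = 9.
Change = -5 − 9 = -14.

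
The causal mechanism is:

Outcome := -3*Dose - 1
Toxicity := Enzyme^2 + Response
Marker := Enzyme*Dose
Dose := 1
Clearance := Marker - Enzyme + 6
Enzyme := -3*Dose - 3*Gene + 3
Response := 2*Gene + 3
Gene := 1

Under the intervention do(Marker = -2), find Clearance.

7

The intervention breaks the incoming arrows to Marker: Marker := Enzyme*Dose no longer applies, and Marker = -2.
Enzyme = -3*Dose - 3*Gene + 3  [with Dose=1, Gene=1]  = -3
Clearance = Marker - Enzyme + 6  [with Marker=-2, Enzyme=-3]  = 7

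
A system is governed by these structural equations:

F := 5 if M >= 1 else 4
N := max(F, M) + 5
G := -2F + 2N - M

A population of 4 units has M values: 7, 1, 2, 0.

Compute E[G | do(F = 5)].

The intervention sets F=5 in all 4 units regardless of M. Recomputing G per unit gives 7, 9, 8, 10; average 8.5.

8.5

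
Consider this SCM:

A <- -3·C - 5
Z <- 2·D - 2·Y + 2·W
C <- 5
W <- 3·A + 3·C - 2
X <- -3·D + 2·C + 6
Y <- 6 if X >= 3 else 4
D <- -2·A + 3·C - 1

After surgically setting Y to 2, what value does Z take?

10

Intervening sets Y = 2 and removes its equation (Y <- 6 if X >= 3 else 4).
A = -3·C - 5  [with C=5]  = -20
D = -2·A + 3·C - 1  [with A=-20, C=5]  = 54
W = 3·A + 3·C - 2  [with A=-20, C=5]  = -47
Z = 2·D - 2·Y + 2·W  [with D=54, Y=2, W=-47]  = 10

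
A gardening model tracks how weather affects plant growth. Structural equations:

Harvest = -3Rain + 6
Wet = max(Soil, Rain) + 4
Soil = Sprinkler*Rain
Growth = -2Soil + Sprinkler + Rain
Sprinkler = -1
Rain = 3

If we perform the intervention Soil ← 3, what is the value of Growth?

do(Soil=3) replaces the equation Soil = Sprinkler*Rain with the constant Soil = 3.
Growth = -2Soil + Sprinkler + Rain  [with Soil=3, Sprinkler=-1, Rain=3]  = -4

-4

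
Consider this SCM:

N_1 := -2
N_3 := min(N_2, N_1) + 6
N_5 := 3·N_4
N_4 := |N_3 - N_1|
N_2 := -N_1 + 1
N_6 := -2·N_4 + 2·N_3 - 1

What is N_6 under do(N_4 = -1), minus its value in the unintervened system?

Under do(N_4=-1), the mechanism N_4 := |N_3 - N_1| is discarded; N_4 is fixed at -1.
N_2 = -N_1 + 1  [with N_1=-2]  = 3
N_3 = min(N_2, N_1) + 6  [with N_2=3, N_1=-2]  = 4
N_6 = -2·N_4 + 2·N_3 - 1  [with N_4=-1, N_3=4]  = 9
Without intervention: N_2 = -N_1 + 1  [with N_1=-2]  = 3; N_3 = min(N_2, N_1) + 6  [with N_2=3, N_1=-2]  = 4; N_4 = |N_3 - N_1|  [with N_3=4, N_1=-2]  = 6; N_6 = -2·N_4 + 2·N_3 - 1  [with N_4=6, N_3=4]  = -5.
Change = 9 − (-5) = 14.

14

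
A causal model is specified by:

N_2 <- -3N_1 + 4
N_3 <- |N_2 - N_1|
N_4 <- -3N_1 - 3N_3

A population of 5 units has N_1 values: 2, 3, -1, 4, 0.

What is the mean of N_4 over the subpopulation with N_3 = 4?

Conditioning on N_3=4 selects the 2 unit(s) with N_1 ∈ {2, 0}. Their N_4 values: -18, -12. Mean = -15.

-15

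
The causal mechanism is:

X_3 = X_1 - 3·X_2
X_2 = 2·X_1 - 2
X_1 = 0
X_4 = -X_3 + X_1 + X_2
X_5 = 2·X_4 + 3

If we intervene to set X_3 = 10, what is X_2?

Under do(X_3=10), the mechanism X_3 = X_1 - 3·X_2 is discarded; X_3 is fixed at 10.
Since X_2 is not a descendant of the intervened variable, it is unaffected.
X_2 = 2·X_1 - 2  [with X_1=0]  = -2

-2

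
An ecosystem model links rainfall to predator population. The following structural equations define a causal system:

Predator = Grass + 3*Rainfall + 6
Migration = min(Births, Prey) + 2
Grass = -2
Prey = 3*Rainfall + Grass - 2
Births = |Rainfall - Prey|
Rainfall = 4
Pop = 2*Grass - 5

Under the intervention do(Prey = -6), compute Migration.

The intervention breaks the incoming arrows to Prey: Prey = 3*Rainfall + Grass - 2 no longer applies, and Prey = -6.
Births = |Rainfall - Prey|  [with Rainfall=4, Prey=-6]  = 10
Migration = min(Births, Prey) + 2  [with Births=10, Prey=-6]  = -4

-4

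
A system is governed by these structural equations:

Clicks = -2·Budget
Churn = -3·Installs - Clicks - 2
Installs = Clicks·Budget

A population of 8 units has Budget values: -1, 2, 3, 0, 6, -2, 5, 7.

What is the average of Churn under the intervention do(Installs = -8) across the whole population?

27

Every unit gets Installs=-8 under the intervention. Churn values become 20, 26, 28, 22, 34, 18, 32, 36; E[Churn|do(Installs=-8)] = 27.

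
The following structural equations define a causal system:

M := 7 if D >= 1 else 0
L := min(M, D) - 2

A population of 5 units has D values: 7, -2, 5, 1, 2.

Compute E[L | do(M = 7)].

0.6

do(M=7) breaks M's dependence on D. With M=7 fixed, L across the units is 5, -4, 3, -1, 0, mean 0.6.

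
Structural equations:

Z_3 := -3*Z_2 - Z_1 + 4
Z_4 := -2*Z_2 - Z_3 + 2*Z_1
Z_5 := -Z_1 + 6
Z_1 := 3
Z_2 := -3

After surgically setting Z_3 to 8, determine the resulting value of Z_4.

4

The intervention breaks the incoming arrows to Z_3: Z_3 := -3*Z_2 - Z_1 + 4 no longer applies, and Z_3 = 8.
Z_4 = -2*Z_2 - Z_3 + 2*Z_1  [with Z_2=-3, Z_3=8, Z_1=3]  = 4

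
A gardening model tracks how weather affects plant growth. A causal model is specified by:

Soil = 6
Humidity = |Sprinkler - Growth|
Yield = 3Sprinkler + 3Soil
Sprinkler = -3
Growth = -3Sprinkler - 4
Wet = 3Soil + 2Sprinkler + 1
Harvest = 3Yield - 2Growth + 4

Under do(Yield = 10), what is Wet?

13

do(Yield=10) replaces the equation Yield = 3Sprinkler + 3Soil with the constant Yield = 10.
Wet is not downstream of the intervention, so its value is determined by the original equations.
Wet = 3Soil + 2Sprinkler + 1  [with Soil=6, Sprinkler=-3]  = 13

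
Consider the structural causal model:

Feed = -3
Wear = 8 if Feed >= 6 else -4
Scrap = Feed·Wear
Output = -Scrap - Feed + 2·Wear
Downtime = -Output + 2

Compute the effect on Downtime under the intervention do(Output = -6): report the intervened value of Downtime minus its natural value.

Intervening sets Output = -6 and removes its equation (Output = -Scrap - Feed + 2·Wear).
Downtime = -Output + 2  [with Output=-6]  = 8
Without intervention: Wear = 8 if Feed >= 6 else -4  [with Feed=-3]  = -4; Scrap = Feed·Wear  [with Feed=-3, Wear=-4]  = 12; Output = -Scrap - Feed + 2·Wear  [with Scrap=12, Feed=-3, Wear=-4]  = -17; Downtime = -Output + 2  [with Output=-17]  = 19.
Change = 8 − 19 = -11.

-11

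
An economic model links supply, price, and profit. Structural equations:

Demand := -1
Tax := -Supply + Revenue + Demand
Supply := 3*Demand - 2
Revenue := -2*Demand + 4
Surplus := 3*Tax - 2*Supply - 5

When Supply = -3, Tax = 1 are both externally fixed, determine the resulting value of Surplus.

Setting Supply = -3, Tax = 1 by intervention discards those variables' equations.
Surplus = 3*Tax - 2*Supply - 5  [with Tax=1, Supply=-3]  = 4

4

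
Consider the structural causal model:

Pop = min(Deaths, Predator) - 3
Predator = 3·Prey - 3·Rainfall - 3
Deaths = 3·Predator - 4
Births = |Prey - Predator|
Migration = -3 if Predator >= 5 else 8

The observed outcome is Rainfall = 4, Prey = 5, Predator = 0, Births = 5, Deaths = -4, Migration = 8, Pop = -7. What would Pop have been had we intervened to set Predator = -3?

-16

The intervention breaks the incoming arrows to Predator: Predator = 3·Prey - 3·Rainfall - 3 no longer applies, and Predator = -3.
Deaths = 3·Predator - 4  [with Predator=-3]  = -13
Pop = min(Deaths, Predator) - 3  [with Deaths=-13, Predator=-3]  = -16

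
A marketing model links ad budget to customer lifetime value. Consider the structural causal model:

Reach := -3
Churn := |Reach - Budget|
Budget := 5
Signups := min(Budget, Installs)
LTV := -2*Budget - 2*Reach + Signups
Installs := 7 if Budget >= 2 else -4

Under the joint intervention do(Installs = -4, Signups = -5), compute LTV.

Setting Installs = -4, Signups = -5 by intervention discards those variables' equations.
LTV = -2*Budget - 2*Reach + Signups  [with Budget=5, Reach=-3, Signups=-5]  = -9

-9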